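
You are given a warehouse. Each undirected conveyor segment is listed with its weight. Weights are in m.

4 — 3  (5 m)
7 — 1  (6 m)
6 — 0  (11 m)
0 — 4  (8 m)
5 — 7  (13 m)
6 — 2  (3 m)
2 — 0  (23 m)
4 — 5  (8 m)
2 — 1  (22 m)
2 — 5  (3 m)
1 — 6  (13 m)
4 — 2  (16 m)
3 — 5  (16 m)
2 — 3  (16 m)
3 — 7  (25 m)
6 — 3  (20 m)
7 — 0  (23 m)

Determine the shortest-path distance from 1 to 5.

Shortest distances from 1:
1: 0
7: 6  (via 1)
6: 13  (via 1)
2: 16  (via 6)
5: 19  (via 7)
Shortest route: 1–7–5 = 19 m.

19 m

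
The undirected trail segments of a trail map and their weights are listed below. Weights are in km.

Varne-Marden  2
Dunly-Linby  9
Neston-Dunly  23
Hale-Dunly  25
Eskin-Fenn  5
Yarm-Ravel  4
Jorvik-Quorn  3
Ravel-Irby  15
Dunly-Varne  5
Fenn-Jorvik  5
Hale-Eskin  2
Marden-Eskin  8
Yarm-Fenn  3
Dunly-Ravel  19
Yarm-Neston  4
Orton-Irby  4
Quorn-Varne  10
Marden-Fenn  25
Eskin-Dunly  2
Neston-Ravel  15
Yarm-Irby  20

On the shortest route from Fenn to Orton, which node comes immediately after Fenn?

Yarm

Compare a few routes:
Fenn–Yarm–Irby–Orton: 3+20+4 = 27
Fenn–Yarm–Ravel–Irby–Orton: 3+4+15+4 = 26
The minimum is 26 km via Fenn–Yarm–Ravel–Irby–Orton.
So from Fenn the first move is to Yarm.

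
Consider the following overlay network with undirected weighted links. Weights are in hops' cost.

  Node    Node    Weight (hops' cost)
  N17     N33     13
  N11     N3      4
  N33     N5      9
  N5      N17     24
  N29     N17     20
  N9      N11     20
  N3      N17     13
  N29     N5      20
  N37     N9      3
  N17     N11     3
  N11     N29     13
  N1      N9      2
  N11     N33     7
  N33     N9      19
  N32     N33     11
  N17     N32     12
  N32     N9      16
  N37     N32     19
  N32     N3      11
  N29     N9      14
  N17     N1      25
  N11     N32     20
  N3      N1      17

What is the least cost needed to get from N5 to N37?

Settle nodes by increasing distance from N5:
N5: 0
N33: 9  (via N5)
N11: 16  (via N33)
N17: 19  (via N11)
N32: 20  (via N33)
N3: 20  (via N11)
N29: 20  (via N5)
N9: 28  (via N33)
N1: 30  (via N9)
N37: 31  (via N9)
Shortest route: N5–N33–N9–N37 = 31 hops' cost.

31 hops' cost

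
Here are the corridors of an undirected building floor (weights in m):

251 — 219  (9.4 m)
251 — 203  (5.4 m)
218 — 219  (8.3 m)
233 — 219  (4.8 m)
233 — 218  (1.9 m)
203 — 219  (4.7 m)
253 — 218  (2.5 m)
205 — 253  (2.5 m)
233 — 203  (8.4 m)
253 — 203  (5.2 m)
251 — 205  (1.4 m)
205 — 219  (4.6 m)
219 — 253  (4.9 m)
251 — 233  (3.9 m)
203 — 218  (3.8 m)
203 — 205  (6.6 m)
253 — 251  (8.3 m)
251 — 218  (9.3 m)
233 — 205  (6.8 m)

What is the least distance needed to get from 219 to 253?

Enumerating some paths:
219 - 253: 4.9 = 4.9
219 - 205 - 253: 4.6+2.5 = 7.1
219 - 203 - 253: 4.7+5.2 = 9.9
219 - 233 - 218 - 253: 4.8+1.9+2.5 = 9.2
Cheapest is 219 - 253 at 4.9 m.

4.9 m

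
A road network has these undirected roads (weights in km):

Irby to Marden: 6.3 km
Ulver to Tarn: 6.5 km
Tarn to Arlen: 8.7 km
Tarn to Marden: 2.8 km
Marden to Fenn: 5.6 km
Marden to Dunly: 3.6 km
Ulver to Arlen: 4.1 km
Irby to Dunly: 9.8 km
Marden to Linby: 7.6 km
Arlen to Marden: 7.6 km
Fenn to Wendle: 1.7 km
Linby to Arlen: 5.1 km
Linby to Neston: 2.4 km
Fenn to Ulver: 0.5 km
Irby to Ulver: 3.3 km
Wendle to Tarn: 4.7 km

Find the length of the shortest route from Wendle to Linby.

Shortest distances from Wendle:
Wendle: 0
Fenn: 1.7  (via Wendle)
Ulver: 2.2  (via Fenn)
Tarn: 4.7  (via Wendle)
Irby: 5.5  (via Ulver)
Arlen: 6.3  (via Ulver)
Marden: 7.3  (via Fenn)
Dunly: 10.9  (via Marden)
Linby: 11.4  (via Arlen)
Shortest route: Wendle → Fenn → Ulver → Arlen → Linby = 11.4 km.

11.4 km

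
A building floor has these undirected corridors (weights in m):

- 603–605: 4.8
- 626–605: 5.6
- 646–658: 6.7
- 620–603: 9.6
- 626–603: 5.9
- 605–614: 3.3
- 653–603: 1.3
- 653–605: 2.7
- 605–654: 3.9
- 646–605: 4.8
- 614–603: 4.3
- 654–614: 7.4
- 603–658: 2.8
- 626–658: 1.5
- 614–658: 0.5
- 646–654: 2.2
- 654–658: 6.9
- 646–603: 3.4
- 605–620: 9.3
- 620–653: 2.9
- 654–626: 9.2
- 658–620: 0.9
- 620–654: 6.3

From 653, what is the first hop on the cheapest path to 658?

Enumerating some paths:
653 → 620 → 658: 2.9+0.9 = 3.8
653 → 603 → 614 → 658: 1.3+4.3+0.5 = 6.1
653 → 603 → 658: 1.3+2.8 = 4.1
653 → 605 → 614 → 658: 2.7+3.3+0.5 = 6.5
The minimum is 3.8 m via 653 → 620 → 658.
So from 653 the first move is to 620.

620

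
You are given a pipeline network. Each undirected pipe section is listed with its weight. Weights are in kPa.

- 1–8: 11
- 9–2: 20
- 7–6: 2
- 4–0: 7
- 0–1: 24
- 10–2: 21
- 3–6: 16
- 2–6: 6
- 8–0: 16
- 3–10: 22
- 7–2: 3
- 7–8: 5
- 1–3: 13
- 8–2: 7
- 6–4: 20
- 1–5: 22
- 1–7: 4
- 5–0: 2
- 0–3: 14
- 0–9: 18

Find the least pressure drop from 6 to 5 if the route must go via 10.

Best 6 to 10: 6 → 7 → 2 → 10 costing 26
Shortest 10→5: 10 → 3 → 0 → 5 = 38
Total via 10: 26 + 38 = 64 kPa.

64 kPa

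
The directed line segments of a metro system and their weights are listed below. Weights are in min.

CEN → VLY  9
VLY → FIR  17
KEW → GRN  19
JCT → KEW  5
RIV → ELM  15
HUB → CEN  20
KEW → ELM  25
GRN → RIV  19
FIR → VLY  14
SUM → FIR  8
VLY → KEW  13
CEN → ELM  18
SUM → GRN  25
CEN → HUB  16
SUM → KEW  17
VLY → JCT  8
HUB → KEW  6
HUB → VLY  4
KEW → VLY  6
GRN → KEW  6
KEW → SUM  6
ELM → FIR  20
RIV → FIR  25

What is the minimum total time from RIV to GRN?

71 min

Enumerating some paths:
RIV - ELM - FIR - VLY - JCT - KEW - GRN: 15+20+14+8+5+19 = 81
RIV - FIR - VLY - KEW - GRN: 25+14+13+19 = 71
The minimum is 71 min via RIV - FIR - VLY - KEW - GRN.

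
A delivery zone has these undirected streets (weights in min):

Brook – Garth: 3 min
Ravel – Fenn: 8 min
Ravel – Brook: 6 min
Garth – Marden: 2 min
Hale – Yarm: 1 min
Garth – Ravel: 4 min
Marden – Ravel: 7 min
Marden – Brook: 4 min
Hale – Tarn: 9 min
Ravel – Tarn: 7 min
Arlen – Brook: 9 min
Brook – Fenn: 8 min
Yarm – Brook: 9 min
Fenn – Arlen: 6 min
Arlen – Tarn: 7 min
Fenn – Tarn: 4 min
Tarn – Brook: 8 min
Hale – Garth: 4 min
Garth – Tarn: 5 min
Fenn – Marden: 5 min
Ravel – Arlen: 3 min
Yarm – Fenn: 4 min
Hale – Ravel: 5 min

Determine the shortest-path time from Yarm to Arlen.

9 min

Running Dijkstra from Yarm:
Yarm: 0
Hale: 1  (via Yarm)
Fenn: 4  (via Yarm)
Garth: 5  (via Hale)
Ravel: 6  (via Hale)
Marden: 7  (via Garth)
Tarn: 8  (via Fenn)
Brook: 8  (via Garth)
Arlen: 9  (via Ravel)
Shortest route: Yarm–Hale–Ravel–Arlen = 9 min.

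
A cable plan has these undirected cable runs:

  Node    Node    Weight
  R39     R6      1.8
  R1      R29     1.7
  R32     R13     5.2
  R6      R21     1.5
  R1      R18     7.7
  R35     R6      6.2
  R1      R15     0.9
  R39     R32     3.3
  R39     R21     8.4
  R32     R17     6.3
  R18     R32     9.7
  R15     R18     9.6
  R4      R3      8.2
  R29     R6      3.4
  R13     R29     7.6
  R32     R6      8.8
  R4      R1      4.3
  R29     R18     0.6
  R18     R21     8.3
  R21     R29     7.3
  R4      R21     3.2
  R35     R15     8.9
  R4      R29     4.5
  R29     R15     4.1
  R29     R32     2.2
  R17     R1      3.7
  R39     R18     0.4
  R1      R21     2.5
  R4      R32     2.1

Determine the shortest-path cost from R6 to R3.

12.9

Compare a few routes:
R6–R21–R4–R3: 1.5+3.2+8.2 = 12.9
R6–R39–R32–R4–R3: 1.8+3.3+2.1+8.2 = 15.4
R6–R39–R18–R29–R32–R4–R3: 1.8+0.4+0.6+2.2+2.1+8.2 = 15.3
Cheapest is R6–R21–R4–R3 at 12.9.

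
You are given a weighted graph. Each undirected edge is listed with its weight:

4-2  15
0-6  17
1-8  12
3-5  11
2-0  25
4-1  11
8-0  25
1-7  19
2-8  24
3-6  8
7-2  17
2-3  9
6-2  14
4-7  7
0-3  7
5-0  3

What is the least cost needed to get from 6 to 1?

Candidate routes:
6 - 2 - 8 - 1: 14+24+12 = 50
6 - 2 - 7 - 4 - 1: 14+17+7+11 = 49
6 - 3 - 2 - 4 - 1: 8+9+15+11 = 43
6 - 2 - 4 - 1: 14+15+11 = 40
Cheapest is 6 - 2 - 4 - 1 at 40.

40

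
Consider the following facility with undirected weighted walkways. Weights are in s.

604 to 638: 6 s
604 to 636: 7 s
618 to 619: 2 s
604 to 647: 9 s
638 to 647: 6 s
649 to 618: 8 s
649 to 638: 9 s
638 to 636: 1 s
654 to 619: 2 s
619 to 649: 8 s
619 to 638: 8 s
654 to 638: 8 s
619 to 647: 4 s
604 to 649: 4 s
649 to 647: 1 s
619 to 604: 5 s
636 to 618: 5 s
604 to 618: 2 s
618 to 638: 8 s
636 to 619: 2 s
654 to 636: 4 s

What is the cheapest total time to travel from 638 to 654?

Shortest distances from 638:
638: 0
636: 1  (via 638)
619: 3  (via 636)
618: 5  (via 619)
654: 5  (via 636)
Shortest route: 638 → 636 → 654 = 5 s.

5 s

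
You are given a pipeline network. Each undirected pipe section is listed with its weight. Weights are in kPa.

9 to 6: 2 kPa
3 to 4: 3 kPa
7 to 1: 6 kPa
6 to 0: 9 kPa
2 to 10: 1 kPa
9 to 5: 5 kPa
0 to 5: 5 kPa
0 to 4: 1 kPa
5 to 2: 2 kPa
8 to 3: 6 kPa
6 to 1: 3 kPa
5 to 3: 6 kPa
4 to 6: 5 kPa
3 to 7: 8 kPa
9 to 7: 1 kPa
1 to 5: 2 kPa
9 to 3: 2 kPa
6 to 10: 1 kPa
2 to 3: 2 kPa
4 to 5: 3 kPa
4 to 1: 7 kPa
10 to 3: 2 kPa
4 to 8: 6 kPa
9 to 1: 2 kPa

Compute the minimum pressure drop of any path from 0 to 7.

Shortest distances from 0:
0: 0
4: 1  (via 0)
3: 4  (via 4)
5: 4  (via 4)
1: 6  (via 5)
2: 6  (via 3)
6: 6  (via 4)
9: 6  (via 3)
10: 6  (via 3)
7: 7  (via 9)
Shortest route: 0–4–3–9–7 = 7 kPa.

7 kPa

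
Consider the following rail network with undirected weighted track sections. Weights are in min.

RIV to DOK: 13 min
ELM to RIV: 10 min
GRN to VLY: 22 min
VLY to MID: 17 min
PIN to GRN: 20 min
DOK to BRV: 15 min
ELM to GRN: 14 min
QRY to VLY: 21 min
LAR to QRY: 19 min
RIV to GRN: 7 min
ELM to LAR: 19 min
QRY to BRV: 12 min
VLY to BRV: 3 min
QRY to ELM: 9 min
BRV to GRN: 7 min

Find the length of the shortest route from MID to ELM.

41 min

Enumerating some paths:
MID - VLY - GRN - ELM: 17+22+14 = 53
MID - VLY - BRV - GRN - RIV - ELM: 17+3+7+7+10 = 44
MID - VLY - BRV - GRN - ELM: 17+3+7+14 = 41
MID - VLY - QRY - ELM: 17+21+9 = 47
Cheapest is MID - VLY - BRV - GRN - ELM at 41 min.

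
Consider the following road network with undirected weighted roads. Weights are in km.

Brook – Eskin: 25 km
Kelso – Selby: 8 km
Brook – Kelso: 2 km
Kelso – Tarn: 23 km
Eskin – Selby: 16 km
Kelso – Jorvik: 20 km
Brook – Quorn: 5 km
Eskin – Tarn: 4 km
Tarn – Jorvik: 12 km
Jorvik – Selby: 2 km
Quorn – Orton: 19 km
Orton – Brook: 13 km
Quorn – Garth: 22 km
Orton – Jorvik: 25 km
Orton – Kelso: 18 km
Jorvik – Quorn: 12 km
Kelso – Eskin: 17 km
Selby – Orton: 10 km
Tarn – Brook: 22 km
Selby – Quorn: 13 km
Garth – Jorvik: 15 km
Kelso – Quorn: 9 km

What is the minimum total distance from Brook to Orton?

Shortest distances from Brook:
Brook: 0
Kelso: 2  (via Brook)
Quorn: 5  (via Brook)
Selby: 10  (via Kelso)
Jorvik: 12  (via Selby)
Orton: 13  (via Brook)
Shortest route: Brook–Orton = 13 km.

13 km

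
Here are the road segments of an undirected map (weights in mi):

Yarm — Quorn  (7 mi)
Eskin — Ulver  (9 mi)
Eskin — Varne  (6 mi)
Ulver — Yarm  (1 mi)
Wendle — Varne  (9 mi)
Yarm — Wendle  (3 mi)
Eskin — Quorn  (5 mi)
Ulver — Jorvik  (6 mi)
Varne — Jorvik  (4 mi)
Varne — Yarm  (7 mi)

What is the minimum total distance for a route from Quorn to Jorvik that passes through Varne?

15 mi

Best Quorn to Varne: Quorn → Eskin → Varne costing 11
Shortest Varne→Jorvik: Varne → Jorvik = 4
Total via Varne: 11 + 4 = 15 mi.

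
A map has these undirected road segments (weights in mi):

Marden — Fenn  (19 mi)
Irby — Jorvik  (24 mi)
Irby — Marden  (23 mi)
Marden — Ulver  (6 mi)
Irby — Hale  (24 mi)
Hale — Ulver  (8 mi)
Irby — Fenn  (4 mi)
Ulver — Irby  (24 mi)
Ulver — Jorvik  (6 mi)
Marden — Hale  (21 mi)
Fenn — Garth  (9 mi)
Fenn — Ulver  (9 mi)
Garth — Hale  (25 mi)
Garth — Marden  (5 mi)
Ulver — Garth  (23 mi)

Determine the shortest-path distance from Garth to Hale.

19 mi

Compare a few routes:
Garth - Marden - Ulver - Hale: 5+6+8 = 19
Garth - Hale: 25 = 25
Cheapest is Garth - Marden - Ulver - Hale at 19 mi.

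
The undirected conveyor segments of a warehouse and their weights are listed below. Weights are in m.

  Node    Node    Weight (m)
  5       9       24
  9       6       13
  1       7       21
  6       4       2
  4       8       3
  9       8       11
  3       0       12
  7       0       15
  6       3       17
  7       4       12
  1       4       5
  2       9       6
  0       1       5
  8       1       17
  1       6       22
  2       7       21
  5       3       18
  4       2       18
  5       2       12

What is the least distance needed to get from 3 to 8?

22 m

Settle nodes by increasing distance from 3:
3: 0
0: 12  (via 3)
1: 17  (via 0)
6: 17  (via 3)
5: 18  (via 3)
4: 19  (via 6)
8: 22  (via 4)
Shortest route: 3–6–4–8 = 22 m.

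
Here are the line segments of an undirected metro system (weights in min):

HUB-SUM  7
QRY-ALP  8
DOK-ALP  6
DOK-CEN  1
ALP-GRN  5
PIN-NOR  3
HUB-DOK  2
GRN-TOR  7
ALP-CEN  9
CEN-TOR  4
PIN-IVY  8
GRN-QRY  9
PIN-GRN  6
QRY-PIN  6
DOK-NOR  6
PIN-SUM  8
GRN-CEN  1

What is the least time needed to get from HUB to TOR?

Compare a few routes:
HUB - DOK - CEN - GRN - TOR: 2+1+1+7 = 11
HUB - DOK - CEN - TOR: 2+1+4 = 7
The minimum is 7 min via HUB - DOK - CEN - TOR.

7 min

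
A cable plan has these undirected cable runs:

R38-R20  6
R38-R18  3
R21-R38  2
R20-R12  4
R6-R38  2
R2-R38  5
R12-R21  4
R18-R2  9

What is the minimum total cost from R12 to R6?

8

Enumerating some paths:
R12 → R20 → R38 → R6: 4+6+2 = 12
R12 → R21 → R38 → R6: 4+2+2 = 8
Cheapest is R12 → R21 → R38 → R6 at 8.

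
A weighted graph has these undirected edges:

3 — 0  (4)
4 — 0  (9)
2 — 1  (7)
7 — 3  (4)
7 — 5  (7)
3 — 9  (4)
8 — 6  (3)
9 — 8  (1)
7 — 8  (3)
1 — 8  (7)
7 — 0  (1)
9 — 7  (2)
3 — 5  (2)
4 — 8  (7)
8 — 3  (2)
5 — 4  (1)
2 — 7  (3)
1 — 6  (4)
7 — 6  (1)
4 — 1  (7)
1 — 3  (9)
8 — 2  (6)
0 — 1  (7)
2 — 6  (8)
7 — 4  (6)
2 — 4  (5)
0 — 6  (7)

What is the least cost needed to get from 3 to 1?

Running Dijkstra from 3:
3: 0
5: 2  (via 3)
8: 2  (via 3)
4: 3  (via 5)
9: 3  (via 8)
0: 4  (via 3)
7: 4  (via 3)
6: 5  (via 8)
2: 7  (via 7)
1: 9  (via 3)
Shortest route: 3–1 = 9.

9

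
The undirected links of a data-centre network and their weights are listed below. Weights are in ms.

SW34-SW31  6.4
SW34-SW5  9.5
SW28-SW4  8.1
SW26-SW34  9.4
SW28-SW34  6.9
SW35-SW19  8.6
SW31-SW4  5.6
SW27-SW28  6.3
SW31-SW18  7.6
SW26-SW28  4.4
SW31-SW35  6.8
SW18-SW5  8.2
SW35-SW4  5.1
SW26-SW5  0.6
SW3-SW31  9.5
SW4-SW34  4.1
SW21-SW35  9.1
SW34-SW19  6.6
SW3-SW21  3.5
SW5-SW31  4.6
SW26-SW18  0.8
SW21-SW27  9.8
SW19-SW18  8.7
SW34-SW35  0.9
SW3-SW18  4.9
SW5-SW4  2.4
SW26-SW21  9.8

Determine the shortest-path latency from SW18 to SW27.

Settle nodes by increasing distance from SW18:
SW18: 0
SW26: 0.8  (via SW18)
SW5: 1.4  (via SW26)
SW4: 3.8  (via SW5)
SW3: 4.9  (via SW18)
SW28: 5.2  (via SW26)
SW31: 6  (via SW5)
SW34: 7.9  (via SW4)
SW21: 8.4  (via SW3)
SW19: 8.7  (via SW18)
SW35: 8.8  (via SW34)
SW27: 11.5  (via SW28)
Shortest route: SW18 → SW26 → SW28 → SW27 = 11.5 ms.

11.5 ms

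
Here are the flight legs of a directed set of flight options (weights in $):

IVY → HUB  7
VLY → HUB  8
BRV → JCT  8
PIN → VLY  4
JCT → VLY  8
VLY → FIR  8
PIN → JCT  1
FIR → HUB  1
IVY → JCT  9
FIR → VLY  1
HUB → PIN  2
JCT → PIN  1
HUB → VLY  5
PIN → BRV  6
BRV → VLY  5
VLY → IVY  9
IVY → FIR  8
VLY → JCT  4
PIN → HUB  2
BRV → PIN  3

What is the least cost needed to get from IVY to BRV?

Enumerating some paths:
IVY–HUB–PIN–BRV: 7+2+6 = 15
IVY–JCT–PIN–BRV: 9+1+6 = 16
The minimum is $15 via IVY–HUB–PIN–BRV.

$15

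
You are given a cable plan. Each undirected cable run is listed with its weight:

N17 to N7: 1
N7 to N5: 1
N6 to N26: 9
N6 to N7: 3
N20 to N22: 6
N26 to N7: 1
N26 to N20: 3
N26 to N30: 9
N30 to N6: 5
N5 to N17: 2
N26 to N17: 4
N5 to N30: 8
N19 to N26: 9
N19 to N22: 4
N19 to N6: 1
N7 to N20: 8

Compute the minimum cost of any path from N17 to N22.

9

Shortest distances from N17:
N17: 0
N7: 1  (via N17)
N5: 2  (via N17)
N26: 2  (via N7)
N6: 4  (via N7)
N20: 5  (via N26)
N19: 5  (via N6)
N30: 9  (via N6)
N22: 9  (via N19)
Shortest route: N17–N7–N6–N19–N22 = 9.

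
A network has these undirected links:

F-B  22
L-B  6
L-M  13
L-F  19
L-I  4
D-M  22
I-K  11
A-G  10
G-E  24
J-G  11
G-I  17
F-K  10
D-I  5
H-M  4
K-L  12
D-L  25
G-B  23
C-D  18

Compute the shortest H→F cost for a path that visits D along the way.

52

Best H to D: H → M → D costing 26
Shortest D→F: D → I → K → F = 26
Total via D: 26 + 26 = 52.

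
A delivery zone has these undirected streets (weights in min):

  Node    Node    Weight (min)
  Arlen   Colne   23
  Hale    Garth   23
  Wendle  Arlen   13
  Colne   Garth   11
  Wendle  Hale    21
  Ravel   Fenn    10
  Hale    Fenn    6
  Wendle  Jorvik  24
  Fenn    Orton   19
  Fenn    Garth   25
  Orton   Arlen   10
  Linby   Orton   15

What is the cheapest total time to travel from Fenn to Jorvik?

51 min

Candidate routes:
Fenn → Garth → Colne → Arlen → Wendle → Jorvik: 25+11+23+13+24 = 96
Fenn → Garth → Hale → Wendle → Jorvik: 25+23+21+24 = 93
Fenn → Orton → Arlen → Wendle → Jorvik: 19+10+13+24 = 66
Fenn → Hale → Wendle → Jorvik: 6+21+24 = 51
Cheapest is Fenn → Hale → Wendle → Jorvik at 51 min.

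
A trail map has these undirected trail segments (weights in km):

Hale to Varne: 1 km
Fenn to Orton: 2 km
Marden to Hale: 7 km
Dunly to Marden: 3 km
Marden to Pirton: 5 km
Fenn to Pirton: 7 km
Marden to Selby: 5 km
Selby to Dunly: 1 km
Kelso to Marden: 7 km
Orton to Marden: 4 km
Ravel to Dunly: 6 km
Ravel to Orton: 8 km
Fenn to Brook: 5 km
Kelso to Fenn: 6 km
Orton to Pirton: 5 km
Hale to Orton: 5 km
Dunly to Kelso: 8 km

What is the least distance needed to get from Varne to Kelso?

Shortest distances from Varne:
Varne: 0
Hale: 1  (via Varne)
Orton: 6  (via Hale)
Marden: 8  (via Hale)
Fenn: 8  (via Orton)
Pirton: 11  (via Orton)
Dunly: 11  (via Marden)
Selby: 12  (via Dunly)
Brook: 13  (via Fenn)
Kelso: 14  (via Fenn)
Shortest route: Varne–Hale–Orton–Fenn–Kelso = 14 km.

14 km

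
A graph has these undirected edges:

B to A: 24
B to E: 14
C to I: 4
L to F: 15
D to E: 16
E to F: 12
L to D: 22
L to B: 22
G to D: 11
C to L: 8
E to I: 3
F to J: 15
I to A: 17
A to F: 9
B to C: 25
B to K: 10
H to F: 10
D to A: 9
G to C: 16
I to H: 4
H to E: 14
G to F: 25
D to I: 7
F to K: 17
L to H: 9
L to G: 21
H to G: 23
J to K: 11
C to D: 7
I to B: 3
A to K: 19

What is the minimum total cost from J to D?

31

Running Dijkstra from J:
J: 0
K: 11  (via J)
F: 15  (via J)
B: 21  (via K)
A: 24  (via F)
I: 24  (via B)
H: 25  (via F)
E: 27  (via F)
C: 28  (via I)
L: 30  (via F)
D: 31  (via I)
Shortest route: J → K → B → I → D = 31.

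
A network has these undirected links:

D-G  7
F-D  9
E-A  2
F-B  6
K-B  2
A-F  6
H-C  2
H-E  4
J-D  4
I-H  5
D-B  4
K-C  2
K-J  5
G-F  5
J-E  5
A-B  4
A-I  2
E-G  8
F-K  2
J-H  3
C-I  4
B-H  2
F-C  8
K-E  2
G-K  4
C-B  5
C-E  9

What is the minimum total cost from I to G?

10

Running Dijkstra from I:
I: 0
A: 2  (via I)
C: 4  (via I)
E: 4  (via A)
H: 5  (via I)
B: 6  (via A)
K: 6  (via C)
F: 8  (via A)
J: 8  (via H)
D: 10  (via B)
G: 10  (via K)
Shortest route: I → C → K → G = 10.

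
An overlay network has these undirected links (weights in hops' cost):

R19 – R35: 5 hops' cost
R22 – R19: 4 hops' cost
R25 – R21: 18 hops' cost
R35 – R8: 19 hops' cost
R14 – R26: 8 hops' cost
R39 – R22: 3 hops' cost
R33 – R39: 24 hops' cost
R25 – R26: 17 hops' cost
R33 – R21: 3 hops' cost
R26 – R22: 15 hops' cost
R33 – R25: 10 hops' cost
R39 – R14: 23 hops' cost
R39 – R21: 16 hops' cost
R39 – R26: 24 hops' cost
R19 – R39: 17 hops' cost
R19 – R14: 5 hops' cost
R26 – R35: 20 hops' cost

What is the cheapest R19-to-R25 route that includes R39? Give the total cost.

36 hops' cost

Best R19 to R39: R19–R22–R39 costing 7
Best R39 to R25: R39–R21–R33–R25 costing 29
Total via R39: 7 + 29 = 36 hops' cost.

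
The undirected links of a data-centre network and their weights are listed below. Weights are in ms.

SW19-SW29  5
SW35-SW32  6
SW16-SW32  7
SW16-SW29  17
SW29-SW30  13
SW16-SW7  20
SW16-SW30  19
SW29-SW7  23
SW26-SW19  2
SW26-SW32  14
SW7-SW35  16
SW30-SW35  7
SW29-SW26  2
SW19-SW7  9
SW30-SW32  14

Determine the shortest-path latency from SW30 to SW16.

Shortest distances from SW30:
SW30: 0
SW35: 7  (via SW30)
SW29: 13  (via SW30)
SW32: 13  (via SW35)
SW26: 15  (via SW29)
SW19: 17  (via SW26)
SW16: 19  (via SW30)
Shortest route: SW30 → SW16 = 19 ms.

19 ms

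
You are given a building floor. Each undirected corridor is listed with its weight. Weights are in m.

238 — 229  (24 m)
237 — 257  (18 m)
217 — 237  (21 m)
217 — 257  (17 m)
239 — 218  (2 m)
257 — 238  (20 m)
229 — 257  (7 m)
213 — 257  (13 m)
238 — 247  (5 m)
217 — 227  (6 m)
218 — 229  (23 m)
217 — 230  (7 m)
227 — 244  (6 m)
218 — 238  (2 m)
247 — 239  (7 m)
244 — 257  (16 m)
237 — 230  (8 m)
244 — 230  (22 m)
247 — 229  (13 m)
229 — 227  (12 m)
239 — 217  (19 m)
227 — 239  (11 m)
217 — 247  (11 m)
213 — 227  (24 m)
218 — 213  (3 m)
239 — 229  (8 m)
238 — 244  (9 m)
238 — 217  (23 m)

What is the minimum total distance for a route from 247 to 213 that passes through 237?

Shortest 247→237: 247–217–230–237 = 26
Shortest 237→213: 237–257–213 = 31
Total via 237: 26 + 31 = 57 m.

57 m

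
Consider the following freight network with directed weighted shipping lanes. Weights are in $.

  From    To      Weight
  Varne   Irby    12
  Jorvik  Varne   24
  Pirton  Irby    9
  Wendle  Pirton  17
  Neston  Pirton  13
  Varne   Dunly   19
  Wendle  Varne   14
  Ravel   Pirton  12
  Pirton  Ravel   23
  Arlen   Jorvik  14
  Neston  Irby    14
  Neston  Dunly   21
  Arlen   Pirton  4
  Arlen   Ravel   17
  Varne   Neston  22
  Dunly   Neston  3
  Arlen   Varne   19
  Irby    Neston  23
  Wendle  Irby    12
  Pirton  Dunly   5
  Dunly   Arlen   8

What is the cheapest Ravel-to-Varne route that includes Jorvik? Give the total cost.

$63

Shortest Ravel→Jorvik: Ravel → Pirton → Dunly → Arlen → Jorvik = 39
Best Jorvik to Varne: Jorvik → Varne costing 24
Total via Jorvik: 39 + 24 = $63.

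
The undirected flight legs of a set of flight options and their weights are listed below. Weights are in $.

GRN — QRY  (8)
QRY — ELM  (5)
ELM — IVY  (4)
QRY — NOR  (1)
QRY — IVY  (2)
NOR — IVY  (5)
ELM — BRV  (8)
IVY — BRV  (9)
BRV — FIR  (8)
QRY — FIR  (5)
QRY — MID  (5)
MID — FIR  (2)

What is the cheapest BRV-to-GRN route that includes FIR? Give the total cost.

$21

Shortest BRV→FIR: BRV → FIR = 8
Shortest FIR→GRN: FIR → QRY → GRN = 13
Total via FIR: 8 + 13 = $21.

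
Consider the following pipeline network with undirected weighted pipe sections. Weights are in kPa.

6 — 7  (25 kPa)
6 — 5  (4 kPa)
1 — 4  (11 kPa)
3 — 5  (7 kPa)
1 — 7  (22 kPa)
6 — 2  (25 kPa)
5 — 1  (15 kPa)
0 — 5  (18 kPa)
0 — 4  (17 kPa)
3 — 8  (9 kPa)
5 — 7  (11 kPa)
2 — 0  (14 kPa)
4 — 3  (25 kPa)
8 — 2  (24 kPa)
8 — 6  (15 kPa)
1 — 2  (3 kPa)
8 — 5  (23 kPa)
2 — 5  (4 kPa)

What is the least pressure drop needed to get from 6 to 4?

22 kPa

Enumerating some paths:
6 → 5 → 1 → 4: 4+15+11 = 30
6 → 5 → 2 → 1 → 4: 4+4+3+11 = 22
6 → 2 → 1 → 4: 25+3+11 = 39
6 → 5 → 3 → 4: 4+7+25 = 36
The minimum is 22 kPa via 6 → 5 → 2 → 1 → 4.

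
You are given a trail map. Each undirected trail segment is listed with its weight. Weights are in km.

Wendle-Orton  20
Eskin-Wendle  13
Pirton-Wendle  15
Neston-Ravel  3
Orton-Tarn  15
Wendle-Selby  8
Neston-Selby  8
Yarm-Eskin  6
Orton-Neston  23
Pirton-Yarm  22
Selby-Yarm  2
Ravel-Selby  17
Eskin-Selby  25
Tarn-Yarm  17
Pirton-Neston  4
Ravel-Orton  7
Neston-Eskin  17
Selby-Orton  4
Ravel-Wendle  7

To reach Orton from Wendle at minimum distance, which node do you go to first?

Selby

Candidate routes:
Wendle–Ravel–Orton: 7+7 = 14
Wendle–Selby–Orton: 8+4 = 12
Cheapest is Wendle–Selby–Orton at 12 km.
So from Wendle the first move is to Selby.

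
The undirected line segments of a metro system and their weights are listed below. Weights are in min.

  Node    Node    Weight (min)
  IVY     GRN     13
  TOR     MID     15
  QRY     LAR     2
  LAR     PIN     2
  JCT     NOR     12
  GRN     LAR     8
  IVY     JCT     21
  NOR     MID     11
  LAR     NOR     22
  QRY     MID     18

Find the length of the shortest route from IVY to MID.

Shortest distances from IVY:
IVY: 0
GRN: 13  (via IVY)
LAR: 21  (via GRN)
JCT: 21  (via IVY)
PIN: 23  (via LAR)
QRY: 23  (via LAR)
NOR: 33  (via JCT)
MID: 41  (via QRY)
Shortest route: IVY–GRN–LAR–QRY–MID = 41 min.

41 min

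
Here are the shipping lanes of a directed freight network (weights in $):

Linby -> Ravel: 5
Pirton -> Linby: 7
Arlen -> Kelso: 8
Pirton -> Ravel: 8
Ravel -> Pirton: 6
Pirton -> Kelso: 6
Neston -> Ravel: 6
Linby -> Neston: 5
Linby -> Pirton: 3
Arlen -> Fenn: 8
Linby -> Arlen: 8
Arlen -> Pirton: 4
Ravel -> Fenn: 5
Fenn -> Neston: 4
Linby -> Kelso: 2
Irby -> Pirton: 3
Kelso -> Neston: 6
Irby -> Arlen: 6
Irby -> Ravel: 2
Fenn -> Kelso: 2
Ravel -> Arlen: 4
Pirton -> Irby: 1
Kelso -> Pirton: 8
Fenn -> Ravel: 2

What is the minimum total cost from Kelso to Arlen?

$15

Settle nodes by increasing distance from Kelso:
Kelso: 0
Neston: 6  (via Kelso)
Pirton: 8  (via Kelso)
Irby: 9  (via Pirton)
Ravel: 11  (via Irby)
Arlen: 15  (via Irby)
Shortest route: Kelso → Pirton → Irby → Arlen = $15.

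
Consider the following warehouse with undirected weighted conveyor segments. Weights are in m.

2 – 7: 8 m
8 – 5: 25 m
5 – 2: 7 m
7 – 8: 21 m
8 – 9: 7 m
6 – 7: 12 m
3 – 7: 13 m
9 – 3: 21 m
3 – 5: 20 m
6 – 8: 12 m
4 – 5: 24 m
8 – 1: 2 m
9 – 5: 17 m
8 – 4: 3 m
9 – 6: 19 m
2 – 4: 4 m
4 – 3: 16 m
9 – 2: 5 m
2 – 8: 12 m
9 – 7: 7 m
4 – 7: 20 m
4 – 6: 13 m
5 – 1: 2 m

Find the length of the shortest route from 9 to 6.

19 m

Running Dijkstra from 9:
9: 0
2: 5  (via 9)
7: 7  (via 9)
8: 7  (via 9)
1: 9  (via 8)
4: 9  (via 2)
5: 11  (via 1)
6: 19  (via 9)
Shortest route: 9–6 = 19 m.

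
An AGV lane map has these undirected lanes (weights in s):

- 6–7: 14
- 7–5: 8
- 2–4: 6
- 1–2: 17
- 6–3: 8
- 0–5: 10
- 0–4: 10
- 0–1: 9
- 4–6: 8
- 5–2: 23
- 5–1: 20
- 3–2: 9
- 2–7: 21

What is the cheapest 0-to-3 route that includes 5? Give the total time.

40 s

Best 0 to 5: 0–5 costing 10
Shortest 5→3: 5–7–6–3 = 30
Total via 5: 10 + 30 = 40 s.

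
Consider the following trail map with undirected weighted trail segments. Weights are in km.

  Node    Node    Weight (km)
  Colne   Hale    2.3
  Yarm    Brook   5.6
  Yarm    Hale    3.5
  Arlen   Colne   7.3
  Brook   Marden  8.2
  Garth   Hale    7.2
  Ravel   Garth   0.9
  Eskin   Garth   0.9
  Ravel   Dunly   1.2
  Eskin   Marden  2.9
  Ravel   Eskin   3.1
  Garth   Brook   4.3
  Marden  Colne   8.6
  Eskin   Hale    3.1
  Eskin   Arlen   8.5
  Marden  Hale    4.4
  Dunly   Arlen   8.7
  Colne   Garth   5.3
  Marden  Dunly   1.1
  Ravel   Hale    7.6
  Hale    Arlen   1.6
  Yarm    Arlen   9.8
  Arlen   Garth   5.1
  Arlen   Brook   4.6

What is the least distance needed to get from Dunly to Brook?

6.4 km

Running Dijkstra from Dunly:
Dunly: 0
Marden: 1.1  (via Dunly)
Ravel: 1.2  (via Dunly)
Garth: 2.1  (via Ravel)
Eskin: 3  (via Garth)
Hale: 5.5  (via Marden)
Brook: 6.4  (via Garth)
Shortest route: Dunly → Ravel → Garth → Brook = 6.4 km.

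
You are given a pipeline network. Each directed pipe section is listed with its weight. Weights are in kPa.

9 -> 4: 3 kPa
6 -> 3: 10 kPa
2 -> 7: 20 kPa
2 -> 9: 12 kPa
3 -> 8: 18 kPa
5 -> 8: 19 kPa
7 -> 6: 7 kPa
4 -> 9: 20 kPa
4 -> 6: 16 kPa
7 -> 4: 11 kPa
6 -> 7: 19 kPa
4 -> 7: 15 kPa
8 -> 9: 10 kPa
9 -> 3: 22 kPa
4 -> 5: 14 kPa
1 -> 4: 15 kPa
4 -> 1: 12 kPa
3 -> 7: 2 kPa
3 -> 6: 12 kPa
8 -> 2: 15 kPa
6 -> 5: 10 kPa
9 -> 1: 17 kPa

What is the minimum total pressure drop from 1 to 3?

41 kPa

Enumerating some paths:
1–4–9–3: 15+20+22 = 57
1–4–6–3: 15+16+10 = 41
1–4–7–6–3: 15+15+7+10 = 47
Cheapest is 1–4–6–3 at 41 kPa.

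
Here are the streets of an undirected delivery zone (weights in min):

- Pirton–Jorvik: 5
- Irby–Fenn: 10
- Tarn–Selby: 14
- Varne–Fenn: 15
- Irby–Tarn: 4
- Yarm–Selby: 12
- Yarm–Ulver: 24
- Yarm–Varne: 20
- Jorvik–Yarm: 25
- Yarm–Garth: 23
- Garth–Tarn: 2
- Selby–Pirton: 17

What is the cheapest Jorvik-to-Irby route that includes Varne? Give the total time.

Shortest Jorvik→Varne: Jorvik → Yarm → Varne = 45
Best Varne to Irby: Varne → Fenn → Irby costing 25
Total via Varne: 45 + 25 = 70 min.

70 min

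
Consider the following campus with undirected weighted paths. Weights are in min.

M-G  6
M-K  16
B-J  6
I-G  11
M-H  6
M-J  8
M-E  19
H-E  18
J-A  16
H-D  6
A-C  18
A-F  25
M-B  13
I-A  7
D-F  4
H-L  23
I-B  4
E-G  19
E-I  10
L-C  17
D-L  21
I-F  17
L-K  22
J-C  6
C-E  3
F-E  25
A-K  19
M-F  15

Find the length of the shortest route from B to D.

25 min

Enumerating some paths:
B → J → M → H → D: 6+8+6+6 = 26
B → M → H → D: 13+6+6 = 25
Cheapest is B → M → H → D at 25 min.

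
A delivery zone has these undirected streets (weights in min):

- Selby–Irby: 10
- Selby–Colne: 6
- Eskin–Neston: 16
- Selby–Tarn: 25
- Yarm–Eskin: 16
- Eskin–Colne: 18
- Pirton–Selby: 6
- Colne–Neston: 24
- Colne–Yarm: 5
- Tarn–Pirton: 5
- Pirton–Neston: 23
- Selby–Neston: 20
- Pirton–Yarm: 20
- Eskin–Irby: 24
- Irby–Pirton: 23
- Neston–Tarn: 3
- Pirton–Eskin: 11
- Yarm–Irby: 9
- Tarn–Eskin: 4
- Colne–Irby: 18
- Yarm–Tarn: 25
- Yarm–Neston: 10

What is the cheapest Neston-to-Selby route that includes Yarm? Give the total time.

21 min

Best Neston to Yarm: Neston–Yarm costing 10
Shortest Yarm→Selby: Yarm–Colne–Selby = 11
Total via Yarm: 10 + 11 = 21 min.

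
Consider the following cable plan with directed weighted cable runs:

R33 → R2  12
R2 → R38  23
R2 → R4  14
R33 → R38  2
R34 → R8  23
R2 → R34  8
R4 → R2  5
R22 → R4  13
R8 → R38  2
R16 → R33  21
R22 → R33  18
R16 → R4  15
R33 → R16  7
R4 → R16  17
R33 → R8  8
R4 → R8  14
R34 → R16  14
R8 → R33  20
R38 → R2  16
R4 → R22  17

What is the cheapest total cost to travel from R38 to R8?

44

Running Dijkstra from R38:
R38: 0
R2: 16  (via R38)
R34: 24  (via R2)
R4: 30  (via R2)
R16: 38  (via R34)
R8: 44  (via R4)
Shortest route: R38 → R2 → R4 → R8 = 44.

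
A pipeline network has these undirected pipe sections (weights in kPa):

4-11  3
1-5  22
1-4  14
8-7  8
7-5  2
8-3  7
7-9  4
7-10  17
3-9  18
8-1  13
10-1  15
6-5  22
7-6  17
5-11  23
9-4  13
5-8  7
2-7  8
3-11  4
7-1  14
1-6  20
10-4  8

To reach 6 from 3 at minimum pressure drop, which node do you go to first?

8

Compare a few routes:
3 → 8 → 7 → 6: 7+8+17 = 32
3 → 8 → 5 → 6: 7+7+22 = 36
3 → 8 → 5 → 7 → 6: 7+7+2+17 = 33
The minimum is 32 kPa via 3 → 8 → 7 → 6.
So from 3 the first move is to 8.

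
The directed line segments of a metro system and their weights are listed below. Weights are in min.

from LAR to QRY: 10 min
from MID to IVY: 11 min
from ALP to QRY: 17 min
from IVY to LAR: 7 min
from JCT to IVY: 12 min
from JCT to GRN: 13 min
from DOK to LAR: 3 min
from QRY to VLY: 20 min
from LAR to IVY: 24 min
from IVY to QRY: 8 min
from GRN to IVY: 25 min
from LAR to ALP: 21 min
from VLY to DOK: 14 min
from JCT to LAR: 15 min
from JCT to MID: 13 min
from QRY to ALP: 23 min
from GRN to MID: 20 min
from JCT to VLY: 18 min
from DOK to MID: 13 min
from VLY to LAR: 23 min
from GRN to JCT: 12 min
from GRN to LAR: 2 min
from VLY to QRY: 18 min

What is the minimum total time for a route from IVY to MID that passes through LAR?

64 min

Best IVY to LAR: IVY–LAR costing 7
Best LAR to MID: LAR–QRY–VLY–DOK–MID costing 57
Total via LAR: 7 + 57 = 64 min.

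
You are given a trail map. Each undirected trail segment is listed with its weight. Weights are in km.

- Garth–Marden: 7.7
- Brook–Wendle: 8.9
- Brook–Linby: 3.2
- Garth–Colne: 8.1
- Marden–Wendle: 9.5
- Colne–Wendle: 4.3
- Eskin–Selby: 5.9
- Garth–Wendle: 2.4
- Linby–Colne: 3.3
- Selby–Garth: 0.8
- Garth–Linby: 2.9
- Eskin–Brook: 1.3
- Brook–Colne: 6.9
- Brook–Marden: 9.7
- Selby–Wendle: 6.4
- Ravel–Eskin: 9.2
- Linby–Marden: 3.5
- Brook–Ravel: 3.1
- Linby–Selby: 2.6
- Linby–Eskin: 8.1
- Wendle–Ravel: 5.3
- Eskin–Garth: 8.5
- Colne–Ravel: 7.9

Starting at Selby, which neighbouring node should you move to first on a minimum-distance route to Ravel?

Enumerating some paths:
Selby → Linby → Brook → Ravel: 2.6+3.2+3.1 = 8.9
Selby → Garth → Wendle → Ravel: 0.8+2.4+5.3 = 8.5
The minimum is 8.5 km via Selby → Garth → Wendle → Ravel.
So from Selby the first move is to Garth.

Garth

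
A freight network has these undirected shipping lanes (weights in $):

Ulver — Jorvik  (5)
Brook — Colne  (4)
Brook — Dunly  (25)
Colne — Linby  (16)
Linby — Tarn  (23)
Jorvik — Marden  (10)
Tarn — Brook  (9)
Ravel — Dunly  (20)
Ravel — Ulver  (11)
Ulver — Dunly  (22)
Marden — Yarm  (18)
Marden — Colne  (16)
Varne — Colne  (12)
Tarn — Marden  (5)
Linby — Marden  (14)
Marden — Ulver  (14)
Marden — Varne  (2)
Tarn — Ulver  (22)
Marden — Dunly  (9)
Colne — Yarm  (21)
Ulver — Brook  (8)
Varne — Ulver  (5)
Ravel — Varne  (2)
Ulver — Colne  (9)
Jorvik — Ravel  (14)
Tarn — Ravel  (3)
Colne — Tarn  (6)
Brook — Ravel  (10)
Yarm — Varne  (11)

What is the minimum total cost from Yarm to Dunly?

Candidate routes:
Yarm → Varne → Ravel → Tarn → Marden → Dunly: 11+2+3+5+9 = 30
Yarm → Marden → Dunly: 18+9 = 27
Yarm → Varne → Marden → Dunly: 11+2+9 = 22
Yarm → Varne → Ravel → Dunly: 11+2+20 = 33
Cheapest is Yarm → Varne → Marden → Dunly at $22.

$22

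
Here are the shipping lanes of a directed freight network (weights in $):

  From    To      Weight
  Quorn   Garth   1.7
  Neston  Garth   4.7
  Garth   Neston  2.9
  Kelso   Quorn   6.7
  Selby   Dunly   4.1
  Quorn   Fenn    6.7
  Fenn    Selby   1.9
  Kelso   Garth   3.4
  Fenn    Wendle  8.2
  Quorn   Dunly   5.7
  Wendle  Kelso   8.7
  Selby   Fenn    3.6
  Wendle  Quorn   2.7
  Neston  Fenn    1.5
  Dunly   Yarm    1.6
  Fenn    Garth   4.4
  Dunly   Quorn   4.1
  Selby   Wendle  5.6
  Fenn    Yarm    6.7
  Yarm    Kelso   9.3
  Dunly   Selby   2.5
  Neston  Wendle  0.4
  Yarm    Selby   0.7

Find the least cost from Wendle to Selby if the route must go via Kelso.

Best Wendle to Kelso: Wendle → Kelso costing 8.7
Best Kelso to Selby: Kelso → Garth → Neston → Fenn → Selby costing 9.7
Total via Kelso: 8.7 + 9.7 = $18.4.

$18.4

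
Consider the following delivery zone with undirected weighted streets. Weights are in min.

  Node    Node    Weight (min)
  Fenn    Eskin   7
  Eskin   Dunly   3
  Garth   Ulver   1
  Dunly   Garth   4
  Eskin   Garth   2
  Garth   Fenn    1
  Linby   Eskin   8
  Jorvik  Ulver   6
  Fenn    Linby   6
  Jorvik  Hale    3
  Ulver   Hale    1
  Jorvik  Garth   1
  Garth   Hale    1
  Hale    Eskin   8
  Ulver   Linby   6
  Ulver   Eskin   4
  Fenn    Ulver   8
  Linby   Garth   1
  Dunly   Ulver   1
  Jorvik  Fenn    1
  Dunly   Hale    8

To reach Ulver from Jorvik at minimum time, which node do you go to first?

Garth

Candidate routes:
Jorvik - Fenn - Garth - Ulver: 1+1+1 = 3
Jorvik - Garth - Hale - Ulver: 1+1+1 = 3
Jorvik - Hale - Ulver: 3+1 = 4
Jorvik - Garth - Ulver: 1+1 = 2
The minimum is 2 min via Jorvik - Garth - Ulver.
So from Jorvik the first move is to Garth.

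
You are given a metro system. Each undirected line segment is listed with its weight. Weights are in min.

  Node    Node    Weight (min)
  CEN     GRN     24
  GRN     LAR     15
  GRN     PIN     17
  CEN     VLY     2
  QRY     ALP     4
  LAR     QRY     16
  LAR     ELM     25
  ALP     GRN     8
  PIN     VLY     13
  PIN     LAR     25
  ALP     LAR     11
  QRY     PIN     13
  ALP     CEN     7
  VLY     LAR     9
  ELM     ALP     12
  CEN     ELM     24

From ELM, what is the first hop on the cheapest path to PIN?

Enumerating some paths:
ELM–ALP–QRY–PIN: 12+4+13 = 29
ELM–ALP–CEN–VLY–PIN: 12+7+2+13 = 34
The minimum is 29 min via ELM–ALP–QRY–PIN.
So from ELM the first move is to ALP.

ALP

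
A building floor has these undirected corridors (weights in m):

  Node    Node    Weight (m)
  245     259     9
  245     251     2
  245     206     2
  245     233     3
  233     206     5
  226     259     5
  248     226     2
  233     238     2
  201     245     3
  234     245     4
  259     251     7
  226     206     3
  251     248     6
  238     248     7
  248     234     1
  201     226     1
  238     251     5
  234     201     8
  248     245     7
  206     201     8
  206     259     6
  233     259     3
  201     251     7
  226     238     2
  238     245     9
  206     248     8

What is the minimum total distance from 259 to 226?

Enumerating some paths:
259 - 233 - 245 - 201 - 226: 3+3+3+1 = 10
259 - 226: 5 = 5
259 - 233 - 238 - 226: 3+2+2 = 7
259 - 206 - 226: 6+3 = 9
Cheapest is 259 - 226 at 5 m.

5 m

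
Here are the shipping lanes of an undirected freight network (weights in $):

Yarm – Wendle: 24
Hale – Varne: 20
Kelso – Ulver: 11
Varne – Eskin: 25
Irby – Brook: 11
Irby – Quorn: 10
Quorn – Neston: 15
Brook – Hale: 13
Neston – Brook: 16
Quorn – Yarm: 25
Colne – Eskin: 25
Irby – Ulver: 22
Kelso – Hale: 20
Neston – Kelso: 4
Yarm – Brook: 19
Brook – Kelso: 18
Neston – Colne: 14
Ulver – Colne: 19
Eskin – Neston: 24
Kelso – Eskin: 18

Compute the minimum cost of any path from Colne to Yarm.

$49

Settle nodes by increasing distance from Colne:
Colne: 0
Neston: 14  (via Colne)
Kelso: 18  (via Neston)
Ulver: 19  (via Colne)
Eskin: 25  (via Colne)
Quorn: 29  (via Neston)
Brook: 30  (via Neston)
Hale: 38  (via Kelso)
Irby: 39  (via Quorn)
Yarm: 49  (via Brook)
Shortest route: Colne–Neston–Brook–Yarm = $49.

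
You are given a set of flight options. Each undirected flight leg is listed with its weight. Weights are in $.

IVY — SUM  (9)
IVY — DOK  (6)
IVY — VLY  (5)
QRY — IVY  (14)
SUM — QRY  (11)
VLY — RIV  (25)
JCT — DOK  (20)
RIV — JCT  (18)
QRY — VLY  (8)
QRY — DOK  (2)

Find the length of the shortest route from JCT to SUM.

$33

Settle nodes by increasing distance from JCT:
JCT: 0
RIV: 18  (via JCT)
DOK: 20  (via JCT)
QRY: 22  (via DOK)
IVY: 26  (via DOK)
VLY: 30  (via QRY)
SUM: 33  (via QRY)
Shortest route: JCT → DOK → QRY → SUM = $33.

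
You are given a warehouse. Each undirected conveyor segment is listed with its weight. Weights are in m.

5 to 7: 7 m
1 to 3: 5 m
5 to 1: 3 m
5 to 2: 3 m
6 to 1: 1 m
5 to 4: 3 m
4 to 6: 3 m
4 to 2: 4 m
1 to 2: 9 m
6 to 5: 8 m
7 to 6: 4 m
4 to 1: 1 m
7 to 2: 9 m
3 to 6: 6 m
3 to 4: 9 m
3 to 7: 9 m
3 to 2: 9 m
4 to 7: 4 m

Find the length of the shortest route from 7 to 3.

9 m

Candidate routes:
7 → 3: 9 = 9
7 → 4 → 1 → 3: 4+1+5 = 10
Cheapest is 7 → 3 at 9 m.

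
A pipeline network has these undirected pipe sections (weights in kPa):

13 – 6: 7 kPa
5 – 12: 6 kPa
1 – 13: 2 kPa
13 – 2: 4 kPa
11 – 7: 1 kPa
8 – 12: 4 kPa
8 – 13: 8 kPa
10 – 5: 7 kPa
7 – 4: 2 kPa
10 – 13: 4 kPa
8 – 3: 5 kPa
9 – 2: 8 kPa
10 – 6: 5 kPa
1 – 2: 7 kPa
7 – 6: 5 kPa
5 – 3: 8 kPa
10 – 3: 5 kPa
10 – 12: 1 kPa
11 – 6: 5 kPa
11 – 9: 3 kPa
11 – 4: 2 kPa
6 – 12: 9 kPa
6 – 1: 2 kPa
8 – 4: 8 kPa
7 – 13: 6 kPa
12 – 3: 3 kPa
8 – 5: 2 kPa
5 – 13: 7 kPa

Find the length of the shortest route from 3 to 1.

10 kPa

Shortest distances from 3:
3: 0
12: 3  (via 3)
10: 4  (via 12)
8: 5  (via 3)
5: 7  (via 8)
13: 8  (via 10)
6: 9  (via 10)
1: 10  (via 13)
Shortest route: 3–12–10–13–1 = 10 kPa.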